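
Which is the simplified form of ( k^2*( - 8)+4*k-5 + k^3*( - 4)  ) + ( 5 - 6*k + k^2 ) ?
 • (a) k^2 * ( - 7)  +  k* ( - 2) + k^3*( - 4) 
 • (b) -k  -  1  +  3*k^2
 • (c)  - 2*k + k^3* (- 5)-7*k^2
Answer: a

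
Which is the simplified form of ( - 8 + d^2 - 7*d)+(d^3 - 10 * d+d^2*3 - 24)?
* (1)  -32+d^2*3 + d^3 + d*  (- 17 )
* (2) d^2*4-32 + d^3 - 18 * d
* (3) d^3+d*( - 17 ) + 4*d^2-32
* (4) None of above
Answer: 3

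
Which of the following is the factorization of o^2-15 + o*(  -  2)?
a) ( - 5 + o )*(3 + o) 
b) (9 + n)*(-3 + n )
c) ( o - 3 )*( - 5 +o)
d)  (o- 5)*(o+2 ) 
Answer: a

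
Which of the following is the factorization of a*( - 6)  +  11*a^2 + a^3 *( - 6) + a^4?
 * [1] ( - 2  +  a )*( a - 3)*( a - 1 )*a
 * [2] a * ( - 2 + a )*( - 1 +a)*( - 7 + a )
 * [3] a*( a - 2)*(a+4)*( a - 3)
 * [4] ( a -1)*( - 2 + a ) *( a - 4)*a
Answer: 1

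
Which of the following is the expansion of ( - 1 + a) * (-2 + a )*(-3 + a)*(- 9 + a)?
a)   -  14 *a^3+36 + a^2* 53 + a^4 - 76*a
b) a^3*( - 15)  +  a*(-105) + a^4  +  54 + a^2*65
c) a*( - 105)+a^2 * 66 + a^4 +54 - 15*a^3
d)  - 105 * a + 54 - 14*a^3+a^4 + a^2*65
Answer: b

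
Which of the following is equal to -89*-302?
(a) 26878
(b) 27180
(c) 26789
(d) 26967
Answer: a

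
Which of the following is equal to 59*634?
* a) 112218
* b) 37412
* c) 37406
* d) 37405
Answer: c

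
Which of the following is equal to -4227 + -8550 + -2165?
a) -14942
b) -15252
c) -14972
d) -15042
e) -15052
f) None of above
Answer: a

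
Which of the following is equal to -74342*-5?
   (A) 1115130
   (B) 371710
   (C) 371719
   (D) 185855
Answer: B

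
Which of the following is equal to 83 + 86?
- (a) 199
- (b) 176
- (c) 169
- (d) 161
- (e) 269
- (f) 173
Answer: c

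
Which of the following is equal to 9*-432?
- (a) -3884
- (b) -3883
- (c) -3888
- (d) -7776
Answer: c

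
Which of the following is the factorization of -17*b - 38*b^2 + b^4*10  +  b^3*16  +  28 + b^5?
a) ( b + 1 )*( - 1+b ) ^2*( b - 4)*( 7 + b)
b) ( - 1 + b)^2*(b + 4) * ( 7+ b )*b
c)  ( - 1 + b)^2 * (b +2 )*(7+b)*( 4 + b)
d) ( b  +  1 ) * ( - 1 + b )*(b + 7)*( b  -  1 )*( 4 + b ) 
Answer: d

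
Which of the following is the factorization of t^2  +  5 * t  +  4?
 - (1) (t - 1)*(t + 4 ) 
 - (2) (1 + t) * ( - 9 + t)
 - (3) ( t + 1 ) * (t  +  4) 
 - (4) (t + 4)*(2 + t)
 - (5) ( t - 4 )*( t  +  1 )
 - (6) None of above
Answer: 3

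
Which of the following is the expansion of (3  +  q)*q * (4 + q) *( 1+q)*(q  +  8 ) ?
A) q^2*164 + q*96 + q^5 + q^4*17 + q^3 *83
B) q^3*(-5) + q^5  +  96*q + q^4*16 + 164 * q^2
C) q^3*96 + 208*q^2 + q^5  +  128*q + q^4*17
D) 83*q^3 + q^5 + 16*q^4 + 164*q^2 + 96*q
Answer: D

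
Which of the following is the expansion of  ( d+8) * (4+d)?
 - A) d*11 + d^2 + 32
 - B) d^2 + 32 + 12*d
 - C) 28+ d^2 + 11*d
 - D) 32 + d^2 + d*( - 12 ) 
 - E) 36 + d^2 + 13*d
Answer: B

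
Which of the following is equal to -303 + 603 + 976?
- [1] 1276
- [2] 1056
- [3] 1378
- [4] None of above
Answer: 1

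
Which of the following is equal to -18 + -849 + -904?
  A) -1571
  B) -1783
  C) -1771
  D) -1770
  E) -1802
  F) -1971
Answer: C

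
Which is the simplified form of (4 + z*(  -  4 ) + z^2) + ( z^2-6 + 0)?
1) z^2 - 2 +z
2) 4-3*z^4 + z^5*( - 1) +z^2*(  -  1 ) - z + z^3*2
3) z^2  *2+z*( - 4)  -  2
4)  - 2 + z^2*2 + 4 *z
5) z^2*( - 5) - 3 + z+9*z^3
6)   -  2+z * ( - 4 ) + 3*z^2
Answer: 3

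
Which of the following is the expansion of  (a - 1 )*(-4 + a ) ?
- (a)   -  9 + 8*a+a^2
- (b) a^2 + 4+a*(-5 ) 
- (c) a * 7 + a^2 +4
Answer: b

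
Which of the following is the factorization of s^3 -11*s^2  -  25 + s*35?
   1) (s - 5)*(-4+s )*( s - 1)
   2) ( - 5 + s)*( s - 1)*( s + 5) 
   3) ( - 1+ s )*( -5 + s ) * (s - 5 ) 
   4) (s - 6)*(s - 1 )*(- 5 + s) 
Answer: 3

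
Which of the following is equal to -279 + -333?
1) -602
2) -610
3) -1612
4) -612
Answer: 4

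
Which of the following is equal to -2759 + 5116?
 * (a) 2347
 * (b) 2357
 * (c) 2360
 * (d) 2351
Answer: b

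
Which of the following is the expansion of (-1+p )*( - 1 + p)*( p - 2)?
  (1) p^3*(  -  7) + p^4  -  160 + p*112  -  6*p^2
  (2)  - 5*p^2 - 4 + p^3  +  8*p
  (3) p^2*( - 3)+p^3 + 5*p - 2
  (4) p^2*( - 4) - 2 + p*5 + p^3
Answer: 4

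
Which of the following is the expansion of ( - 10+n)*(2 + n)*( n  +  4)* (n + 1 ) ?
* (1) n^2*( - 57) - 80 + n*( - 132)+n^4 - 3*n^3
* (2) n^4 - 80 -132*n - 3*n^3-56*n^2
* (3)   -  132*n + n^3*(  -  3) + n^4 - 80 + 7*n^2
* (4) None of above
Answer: 2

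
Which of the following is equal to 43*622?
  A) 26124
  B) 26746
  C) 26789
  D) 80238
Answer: B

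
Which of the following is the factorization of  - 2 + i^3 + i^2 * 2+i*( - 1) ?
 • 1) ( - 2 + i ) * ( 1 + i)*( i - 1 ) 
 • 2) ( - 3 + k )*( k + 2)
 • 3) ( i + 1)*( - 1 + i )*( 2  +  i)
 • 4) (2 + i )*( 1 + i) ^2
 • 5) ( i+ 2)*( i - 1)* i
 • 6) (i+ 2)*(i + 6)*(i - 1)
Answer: 3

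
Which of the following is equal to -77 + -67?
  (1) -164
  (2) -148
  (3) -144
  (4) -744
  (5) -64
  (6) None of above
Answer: 3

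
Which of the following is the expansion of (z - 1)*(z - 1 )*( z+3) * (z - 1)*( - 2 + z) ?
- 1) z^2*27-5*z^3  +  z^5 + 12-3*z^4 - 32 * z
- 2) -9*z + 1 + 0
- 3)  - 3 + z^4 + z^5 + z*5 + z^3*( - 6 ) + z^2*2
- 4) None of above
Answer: 4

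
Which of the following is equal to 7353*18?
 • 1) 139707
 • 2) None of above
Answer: 2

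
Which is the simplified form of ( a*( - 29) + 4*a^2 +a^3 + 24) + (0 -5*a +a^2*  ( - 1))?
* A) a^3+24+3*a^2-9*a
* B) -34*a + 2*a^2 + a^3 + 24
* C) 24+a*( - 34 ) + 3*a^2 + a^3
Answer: C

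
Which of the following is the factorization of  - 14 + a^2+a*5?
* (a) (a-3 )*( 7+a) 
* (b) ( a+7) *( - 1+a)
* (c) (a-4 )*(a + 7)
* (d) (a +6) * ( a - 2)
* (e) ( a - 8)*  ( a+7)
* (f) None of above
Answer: f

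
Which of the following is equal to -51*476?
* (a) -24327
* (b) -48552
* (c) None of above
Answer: c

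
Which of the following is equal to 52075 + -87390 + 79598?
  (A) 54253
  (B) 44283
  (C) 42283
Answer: B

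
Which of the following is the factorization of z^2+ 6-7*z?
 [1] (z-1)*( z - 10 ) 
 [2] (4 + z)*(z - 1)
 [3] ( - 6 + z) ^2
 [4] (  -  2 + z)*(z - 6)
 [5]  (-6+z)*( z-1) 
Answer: 5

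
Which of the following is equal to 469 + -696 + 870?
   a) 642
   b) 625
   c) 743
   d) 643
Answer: d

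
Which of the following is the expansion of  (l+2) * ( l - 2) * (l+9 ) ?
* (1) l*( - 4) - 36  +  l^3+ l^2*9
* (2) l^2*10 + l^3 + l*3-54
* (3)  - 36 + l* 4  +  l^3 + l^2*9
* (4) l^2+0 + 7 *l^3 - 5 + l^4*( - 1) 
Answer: 1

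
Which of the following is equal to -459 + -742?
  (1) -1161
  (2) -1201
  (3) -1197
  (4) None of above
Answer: 2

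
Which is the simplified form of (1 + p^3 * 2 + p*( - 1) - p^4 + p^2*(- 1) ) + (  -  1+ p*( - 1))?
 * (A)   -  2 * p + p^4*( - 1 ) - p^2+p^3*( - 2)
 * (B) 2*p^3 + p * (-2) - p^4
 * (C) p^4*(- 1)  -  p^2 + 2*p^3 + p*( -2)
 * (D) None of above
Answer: C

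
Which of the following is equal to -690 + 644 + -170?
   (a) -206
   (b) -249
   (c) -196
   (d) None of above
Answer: d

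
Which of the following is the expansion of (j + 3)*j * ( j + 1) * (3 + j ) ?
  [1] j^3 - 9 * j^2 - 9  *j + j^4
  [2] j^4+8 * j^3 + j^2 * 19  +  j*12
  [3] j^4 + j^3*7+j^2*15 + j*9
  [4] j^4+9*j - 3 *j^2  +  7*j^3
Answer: 3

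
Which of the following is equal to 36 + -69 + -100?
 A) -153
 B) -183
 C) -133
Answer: C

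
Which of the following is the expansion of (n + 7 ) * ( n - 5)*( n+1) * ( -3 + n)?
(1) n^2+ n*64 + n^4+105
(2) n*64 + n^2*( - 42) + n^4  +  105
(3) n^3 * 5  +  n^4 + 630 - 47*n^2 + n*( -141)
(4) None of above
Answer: 2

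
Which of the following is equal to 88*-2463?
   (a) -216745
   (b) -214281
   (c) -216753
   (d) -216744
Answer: d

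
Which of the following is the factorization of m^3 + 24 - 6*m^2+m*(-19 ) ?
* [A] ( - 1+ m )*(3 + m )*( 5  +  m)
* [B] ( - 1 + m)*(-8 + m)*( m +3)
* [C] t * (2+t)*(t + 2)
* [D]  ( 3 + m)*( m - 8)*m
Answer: B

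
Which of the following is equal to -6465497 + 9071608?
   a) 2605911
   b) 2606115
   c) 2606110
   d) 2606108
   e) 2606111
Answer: e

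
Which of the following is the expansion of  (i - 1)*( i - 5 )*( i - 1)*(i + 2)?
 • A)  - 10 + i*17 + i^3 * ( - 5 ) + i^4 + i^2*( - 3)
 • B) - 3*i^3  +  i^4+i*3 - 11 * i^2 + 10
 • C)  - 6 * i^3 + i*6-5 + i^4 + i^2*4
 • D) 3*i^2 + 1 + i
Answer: A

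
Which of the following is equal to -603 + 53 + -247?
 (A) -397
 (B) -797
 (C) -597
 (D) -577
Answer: B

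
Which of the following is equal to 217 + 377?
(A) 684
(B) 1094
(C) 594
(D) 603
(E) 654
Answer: C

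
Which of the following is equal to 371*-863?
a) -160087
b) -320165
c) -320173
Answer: c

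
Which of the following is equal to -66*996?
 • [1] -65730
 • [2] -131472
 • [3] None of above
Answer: 3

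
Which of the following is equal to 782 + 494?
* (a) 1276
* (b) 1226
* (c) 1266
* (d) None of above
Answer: a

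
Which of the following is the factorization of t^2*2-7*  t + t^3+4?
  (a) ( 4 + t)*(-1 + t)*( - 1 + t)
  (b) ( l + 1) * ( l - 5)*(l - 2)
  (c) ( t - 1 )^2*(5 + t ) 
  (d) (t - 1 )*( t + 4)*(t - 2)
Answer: a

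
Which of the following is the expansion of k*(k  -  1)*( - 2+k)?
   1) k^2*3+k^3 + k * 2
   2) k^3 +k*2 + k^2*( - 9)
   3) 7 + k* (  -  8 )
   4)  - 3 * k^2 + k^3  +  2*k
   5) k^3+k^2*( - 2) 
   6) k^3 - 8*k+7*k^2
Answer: 4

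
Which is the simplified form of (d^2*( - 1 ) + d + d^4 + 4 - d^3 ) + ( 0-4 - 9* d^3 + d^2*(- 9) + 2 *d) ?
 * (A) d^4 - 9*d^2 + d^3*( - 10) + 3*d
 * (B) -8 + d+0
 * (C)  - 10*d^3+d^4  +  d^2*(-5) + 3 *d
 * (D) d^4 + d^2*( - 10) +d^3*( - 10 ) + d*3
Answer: D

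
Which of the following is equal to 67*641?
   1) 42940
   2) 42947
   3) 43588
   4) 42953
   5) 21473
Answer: 2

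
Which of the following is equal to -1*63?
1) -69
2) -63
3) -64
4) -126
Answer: 2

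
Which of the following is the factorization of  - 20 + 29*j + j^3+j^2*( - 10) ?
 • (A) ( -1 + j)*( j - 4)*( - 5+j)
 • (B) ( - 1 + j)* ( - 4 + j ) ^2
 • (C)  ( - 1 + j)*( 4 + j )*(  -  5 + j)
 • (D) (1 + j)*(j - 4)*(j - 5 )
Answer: A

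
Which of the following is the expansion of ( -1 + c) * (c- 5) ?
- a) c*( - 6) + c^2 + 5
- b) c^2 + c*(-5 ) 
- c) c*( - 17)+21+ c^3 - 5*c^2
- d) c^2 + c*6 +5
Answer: a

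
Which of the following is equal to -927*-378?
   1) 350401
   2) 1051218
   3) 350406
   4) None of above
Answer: 3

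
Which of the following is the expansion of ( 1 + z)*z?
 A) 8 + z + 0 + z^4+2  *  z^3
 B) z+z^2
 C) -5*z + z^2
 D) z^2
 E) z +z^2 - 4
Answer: B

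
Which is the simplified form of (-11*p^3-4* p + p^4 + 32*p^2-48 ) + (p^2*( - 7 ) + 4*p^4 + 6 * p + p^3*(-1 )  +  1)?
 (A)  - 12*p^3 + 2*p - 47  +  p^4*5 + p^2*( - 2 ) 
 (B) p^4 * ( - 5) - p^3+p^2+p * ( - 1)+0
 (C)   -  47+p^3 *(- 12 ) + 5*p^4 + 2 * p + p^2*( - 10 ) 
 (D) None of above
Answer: D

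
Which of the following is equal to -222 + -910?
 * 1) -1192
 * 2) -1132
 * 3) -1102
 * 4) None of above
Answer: 2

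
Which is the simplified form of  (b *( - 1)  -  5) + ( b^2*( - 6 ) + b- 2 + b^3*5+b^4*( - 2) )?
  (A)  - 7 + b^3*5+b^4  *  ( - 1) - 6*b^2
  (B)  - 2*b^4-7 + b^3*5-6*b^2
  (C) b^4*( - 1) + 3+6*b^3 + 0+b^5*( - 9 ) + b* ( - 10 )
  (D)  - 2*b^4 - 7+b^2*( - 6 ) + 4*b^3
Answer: B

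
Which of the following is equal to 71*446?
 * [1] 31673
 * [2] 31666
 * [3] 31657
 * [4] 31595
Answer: 2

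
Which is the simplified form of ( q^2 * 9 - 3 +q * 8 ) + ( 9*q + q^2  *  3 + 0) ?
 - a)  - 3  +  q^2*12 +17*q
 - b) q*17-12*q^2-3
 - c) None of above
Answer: a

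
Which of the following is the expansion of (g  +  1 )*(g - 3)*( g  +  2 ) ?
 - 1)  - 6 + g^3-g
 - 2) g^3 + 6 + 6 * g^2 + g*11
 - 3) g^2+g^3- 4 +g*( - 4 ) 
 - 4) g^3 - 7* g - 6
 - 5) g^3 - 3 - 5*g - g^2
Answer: 4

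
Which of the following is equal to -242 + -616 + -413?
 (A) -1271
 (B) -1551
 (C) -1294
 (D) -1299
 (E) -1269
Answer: A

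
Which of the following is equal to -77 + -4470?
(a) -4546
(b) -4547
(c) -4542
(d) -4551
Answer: b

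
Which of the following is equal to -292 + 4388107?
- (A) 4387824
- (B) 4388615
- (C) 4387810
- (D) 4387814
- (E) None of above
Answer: E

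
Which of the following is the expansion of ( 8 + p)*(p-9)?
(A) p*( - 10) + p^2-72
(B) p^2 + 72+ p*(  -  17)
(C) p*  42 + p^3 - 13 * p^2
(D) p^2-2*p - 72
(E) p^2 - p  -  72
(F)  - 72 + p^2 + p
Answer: E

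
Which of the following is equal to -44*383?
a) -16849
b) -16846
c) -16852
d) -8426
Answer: c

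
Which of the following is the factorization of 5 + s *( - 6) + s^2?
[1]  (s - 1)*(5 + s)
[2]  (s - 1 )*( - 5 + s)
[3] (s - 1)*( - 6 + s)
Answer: 2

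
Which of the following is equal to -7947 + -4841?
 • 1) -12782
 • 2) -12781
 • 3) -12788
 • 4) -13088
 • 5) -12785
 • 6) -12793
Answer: 3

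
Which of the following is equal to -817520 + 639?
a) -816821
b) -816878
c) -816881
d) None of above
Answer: c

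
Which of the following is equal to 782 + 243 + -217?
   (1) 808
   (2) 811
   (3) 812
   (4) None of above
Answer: 1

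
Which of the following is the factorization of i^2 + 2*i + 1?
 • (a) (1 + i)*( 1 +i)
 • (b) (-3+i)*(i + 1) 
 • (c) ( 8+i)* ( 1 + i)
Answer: a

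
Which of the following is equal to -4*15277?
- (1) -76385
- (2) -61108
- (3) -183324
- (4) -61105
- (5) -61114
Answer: 2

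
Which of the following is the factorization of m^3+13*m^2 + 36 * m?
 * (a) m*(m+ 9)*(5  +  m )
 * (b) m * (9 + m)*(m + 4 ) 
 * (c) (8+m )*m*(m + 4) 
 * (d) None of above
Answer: b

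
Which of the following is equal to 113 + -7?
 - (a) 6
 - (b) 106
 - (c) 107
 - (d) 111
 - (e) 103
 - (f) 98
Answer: b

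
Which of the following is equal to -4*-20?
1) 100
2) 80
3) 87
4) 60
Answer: 2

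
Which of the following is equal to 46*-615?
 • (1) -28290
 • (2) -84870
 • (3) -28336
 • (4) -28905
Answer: 1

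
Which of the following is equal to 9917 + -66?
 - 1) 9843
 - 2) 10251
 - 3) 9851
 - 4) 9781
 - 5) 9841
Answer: 3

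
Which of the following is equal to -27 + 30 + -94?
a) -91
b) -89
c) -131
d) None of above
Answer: a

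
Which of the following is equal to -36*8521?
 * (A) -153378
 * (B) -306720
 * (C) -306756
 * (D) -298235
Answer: C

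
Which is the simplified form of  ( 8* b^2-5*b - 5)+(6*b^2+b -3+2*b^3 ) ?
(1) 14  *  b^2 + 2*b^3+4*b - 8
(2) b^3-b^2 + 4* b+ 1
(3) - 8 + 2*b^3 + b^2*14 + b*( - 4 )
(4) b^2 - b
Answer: 3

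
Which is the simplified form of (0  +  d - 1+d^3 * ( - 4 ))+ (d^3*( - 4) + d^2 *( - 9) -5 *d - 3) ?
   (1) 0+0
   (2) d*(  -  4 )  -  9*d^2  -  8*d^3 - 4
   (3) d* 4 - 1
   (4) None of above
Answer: 2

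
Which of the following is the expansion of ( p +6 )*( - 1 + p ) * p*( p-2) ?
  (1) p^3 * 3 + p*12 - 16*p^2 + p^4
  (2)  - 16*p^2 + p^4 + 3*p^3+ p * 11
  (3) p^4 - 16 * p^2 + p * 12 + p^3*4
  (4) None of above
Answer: 1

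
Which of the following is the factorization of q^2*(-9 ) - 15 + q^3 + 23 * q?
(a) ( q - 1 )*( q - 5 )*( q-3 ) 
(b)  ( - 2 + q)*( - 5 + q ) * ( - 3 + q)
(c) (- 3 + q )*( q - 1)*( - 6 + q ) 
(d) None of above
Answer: a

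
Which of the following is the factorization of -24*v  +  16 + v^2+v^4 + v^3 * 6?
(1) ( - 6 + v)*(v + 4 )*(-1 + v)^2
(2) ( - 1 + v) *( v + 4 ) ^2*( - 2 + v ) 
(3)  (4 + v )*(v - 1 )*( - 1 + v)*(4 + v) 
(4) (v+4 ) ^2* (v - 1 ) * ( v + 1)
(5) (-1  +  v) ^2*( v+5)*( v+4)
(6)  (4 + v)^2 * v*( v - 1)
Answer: 3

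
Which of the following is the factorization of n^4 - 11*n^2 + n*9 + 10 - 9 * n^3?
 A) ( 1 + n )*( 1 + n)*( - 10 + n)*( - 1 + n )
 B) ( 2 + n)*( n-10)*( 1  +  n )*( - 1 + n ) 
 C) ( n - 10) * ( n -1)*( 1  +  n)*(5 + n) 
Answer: A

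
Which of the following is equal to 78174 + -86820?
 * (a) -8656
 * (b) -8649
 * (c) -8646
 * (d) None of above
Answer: c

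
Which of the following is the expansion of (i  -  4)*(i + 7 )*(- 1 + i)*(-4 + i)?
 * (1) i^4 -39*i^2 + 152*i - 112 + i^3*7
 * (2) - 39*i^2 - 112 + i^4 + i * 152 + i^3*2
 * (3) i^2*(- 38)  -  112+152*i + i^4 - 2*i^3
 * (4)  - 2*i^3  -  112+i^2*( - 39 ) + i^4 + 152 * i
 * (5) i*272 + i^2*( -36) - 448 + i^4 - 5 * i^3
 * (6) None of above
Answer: 4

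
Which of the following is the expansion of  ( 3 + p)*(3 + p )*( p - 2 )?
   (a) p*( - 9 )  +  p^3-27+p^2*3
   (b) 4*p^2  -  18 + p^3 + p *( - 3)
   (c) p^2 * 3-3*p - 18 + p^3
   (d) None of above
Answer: b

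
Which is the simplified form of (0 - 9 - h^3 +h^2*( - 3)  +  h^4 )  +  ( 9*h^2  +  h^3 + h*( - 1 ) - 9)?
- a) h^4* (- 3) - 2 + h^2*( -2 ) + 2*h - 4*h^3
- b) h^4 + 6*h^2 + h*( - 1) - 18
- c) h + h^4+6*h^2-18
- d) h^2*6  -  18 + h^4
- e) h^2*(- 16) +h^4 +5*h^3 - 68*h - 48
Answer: b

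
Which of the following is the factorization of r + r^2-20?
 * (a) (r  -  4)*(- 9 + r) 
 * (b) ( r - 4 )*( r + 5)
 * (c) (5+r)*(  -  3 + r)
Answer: b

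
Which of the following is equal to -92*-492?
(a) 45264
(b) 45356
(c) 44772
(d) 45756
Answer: a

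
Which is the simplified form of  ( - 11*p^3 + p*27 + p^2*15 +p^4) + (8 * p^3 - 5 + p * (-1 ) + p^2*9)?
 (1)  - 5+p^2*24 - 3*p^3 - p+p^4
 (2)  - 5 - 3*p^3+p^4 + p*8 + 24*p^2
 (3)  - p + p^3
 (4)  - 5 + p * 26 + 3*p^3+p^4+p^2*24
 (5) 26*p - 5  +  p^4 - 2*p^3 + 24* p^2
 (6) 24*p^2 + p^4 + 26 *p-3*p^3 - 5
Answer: 6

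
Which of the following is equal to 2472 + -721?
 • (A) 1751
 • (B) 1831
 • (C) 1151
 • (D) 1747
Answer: A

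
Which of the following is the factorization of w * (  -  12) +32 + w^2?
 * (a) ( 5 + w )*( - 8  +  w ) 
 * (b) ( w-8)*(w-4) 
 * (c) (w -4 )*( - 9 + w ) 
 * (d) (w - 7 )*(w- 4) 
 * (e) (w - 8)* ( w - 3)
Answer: b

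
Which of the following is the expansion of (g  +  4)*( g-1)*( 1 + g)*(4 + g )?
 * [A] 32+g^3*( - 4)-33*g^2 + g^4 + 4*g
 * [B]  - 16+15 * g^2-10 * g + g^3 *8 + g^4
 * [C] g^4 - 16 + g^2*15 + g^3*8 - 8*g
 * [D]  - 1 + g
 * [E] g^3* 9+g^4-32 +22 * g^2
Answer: C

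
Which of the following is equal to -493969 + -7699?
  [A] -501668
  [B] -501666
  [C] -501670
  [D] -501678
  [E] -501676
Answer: A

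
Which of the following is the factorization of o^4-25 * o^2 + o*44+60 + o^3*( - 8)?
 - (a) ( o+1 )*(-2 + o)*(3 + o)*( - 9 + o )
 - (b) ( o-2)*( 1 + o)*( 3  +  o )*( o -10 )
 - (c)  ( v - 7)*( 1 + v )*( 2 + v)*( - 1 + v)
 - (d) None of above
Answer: b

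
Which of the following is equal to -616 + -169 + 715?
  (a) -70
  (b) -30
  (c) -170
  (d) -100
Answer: a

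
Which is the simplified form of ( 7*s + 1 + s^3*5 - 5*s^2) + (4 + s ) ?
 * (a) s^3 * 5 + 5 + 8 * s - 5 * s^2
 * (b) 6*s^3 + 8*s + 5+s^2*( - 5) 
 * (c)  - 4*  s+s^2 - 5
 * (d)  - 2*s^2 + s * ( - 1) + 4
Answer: a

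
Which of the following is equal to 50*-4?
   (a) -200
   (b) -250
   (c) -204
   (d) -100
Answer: a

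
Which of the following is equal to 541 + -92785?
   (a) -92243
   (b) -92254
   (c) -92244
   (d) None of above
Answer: c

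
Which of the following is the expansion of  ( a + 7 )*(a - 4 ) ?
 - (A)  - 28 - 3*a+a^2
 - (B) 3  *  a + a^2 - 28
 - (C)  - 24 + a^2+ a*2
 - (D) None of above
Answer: B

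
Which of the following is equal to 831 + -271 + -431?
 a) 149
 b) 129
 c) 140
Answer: b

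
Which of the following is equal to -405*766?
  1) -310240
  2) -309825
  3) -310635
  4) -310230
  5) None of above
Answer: 4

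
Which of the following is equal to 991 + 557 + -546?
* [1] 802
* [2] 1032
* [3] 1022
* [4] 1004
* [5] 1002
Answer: 5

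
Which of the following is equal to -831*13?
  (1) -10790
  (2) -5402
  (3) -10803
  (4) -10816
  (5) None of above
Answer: 3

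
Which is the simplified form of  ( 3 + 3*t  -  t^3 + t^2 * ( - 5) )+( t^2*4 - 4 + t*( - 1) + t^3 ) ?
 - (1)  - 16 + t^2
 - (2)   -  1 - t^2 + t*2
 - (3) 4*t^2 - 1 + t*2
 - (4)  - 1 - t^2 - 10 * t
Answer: 2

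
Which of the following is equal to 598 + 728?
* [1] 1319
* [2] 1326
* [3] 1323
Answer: 2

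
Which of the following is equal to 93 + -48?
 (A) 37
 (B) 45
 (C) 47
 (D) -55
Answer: B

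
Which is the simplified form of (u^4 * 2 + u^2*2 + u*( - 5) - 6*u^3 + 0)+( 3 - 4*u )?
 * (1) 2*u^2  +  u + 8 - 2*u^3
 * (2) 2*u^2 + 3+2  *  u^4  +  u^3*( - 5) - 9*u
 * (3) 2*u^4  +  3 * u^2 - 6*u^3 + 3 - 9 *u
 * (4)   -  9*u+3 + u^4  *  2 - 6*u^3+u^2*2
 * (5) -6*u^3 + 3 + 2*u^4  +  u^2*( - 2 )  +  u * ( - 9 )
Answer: 4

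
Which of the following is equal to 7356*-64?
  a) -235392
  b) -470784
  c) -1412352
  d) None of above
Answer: b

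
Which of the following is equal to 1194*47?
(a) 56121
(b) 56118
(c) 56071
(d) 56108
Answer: b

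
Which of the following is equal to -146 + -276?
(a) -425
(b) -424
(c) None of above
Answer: c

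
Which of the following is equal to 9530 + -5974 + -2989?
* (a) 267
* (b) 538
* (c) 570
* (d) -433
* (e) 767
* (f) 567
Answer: f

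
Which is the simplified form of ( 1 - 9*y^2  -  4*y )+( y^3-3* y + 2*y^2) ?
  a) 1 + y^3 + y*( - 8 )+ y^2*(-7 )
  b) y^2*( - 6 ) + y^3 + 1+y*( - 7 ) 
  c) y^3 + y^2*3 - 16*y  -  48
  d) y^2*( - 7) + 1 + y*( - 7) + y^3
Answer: d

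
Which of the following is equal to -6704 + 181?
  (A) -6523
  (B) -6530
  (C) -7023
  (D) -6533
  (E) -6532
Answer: A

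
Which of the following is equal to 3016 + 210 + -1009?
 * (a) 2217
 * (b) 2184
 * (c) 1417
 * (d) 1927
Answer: a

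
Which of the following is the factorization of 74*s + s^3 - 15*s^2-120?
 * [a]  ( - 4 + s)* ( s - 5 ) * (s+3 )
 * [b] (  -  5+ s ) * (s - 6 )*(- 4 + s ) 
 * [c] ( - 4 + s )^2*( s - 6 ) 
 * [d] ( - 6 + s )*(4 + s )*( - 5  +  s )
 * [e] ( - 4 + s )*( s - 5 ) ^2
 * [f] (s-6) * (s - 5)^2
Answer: b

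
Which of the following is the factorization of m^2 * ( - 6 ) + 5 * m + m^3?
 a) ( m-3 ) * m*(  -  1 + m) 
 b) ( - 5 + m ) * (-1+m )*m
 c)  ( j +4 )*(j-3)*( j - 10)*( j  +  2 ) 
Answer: b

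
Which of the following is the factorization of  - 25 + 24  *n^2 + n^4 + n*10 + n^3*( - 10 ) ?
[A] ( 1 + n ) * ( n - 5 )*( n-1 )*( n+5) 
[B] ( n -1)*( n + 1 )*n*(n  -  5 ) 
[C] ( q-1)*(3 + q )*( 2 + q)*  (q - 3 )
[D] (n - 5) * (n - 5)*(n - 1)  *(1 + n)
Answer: D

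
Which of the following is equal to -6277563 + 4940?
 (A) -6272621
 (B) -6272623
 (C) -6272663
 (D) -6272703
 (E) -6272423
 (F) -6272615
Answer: B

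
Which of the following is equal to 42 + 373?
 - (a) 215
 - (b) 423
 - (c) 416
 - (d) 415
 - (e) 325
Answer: d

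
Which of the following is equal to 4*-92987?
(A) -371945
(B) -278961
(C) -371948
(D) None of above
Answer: C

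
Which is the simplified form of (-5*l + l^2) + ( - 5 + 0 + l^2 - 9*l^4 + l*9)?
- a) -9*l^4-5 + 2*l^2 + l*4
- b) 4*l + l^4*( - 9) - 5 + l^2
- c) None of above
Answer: a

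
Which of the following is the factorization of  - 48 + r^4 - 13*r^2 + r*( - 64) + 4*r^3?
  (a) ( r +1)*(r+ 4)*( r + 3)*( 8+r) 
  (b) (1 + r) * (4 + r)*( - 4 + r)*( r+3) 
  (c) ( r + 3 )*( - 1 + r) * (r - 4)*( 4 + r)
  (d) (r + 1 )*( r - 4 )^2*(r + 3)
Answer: b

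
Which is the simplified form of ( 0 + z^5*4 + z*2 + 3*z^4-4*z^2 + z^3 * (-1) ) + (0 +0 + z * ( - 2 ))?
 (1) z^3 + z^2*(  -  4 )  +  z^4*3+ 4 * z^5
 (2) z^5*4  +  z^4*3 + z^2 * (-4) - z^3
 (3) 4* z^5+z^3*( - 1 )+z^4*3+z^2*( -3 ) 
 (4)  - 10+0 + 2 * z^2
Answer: 2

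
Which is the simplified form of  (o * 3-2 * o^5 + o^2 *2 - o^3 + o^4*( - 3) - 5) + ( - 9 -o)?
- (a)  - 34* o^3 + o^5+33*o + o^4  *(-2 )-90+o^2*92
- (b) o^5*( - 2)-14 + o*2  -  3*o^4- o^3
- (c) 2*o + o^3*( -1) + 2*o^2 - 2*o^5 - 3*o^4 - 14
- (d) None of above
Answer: c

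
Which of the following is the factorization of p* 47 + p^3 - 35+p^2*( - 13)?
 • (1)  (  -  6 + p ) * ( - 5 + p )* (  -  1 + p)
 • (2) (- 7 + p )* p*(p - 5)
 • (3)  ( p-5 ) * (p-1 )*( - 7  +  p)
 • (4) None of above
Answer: 3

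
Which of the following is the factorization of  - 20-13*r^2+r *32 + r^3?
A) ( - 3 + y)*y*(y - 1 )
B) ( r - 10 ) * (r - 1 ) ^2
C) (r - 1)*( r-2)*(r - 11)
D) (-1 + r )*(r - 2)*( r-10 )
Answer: D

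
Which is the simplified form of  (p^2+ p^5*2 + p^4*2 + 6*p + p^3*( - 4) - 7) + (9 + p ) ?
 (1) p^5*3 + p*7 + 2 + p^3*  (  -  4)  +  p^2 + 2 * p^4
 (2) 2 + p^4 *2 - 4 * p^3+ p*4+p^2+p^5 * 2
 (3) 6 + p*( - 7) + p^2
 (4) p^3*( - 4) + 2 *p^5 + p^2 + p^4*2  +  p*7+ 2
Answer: 4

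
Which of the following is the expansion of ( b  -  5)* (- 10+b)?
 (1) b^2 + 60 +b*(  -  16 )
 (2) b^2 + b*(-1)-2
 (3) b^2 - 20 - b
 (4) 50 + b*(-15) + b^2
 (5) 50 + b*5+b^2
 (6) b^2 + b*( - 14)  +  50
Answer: 4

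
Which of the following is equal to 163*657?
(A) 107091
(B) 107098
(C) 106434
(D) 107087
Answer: A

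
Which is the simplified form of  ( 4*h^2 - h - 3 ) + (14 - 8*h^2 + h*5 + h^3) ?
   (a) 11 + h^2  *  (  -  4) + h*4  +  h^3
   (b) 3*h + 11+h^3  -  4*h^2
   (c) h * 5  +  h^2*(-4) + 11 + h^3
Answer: a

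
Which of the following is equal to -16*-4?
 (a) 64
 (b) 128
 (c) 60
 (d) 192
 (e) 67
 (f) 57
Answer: a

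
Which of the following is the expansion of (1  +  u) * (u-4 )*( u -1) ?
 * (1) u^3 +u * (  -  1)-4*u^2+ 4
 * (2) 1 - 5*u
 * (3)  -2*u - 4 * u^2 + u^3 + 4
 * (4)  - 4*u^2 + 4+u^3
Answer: 1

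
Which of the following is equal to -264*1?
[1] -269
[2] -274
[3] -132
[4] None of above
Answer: 4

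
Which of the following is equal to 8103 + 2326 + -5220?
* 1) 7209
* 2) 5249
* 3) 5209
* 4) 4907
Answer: 3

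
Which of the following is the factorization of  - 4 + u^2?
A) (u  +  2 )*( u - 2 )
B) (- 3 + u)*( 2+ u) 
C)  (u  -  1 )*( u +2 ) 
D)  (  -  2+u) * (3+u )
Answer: A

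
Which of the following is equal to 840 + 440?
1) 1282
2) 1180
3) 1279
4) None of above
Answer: 4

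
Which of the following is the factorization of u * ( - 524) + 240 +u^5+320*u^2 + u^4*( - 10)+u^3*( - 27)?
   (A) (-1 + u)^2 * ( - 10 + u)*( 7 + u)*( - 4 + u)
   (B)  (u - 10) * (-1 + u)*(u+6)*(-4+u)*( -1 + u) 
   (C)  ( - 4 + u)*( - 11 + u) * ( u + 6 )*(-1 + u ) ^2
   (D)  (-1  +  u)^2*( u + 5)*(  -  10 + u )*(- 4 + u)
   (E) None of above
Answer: B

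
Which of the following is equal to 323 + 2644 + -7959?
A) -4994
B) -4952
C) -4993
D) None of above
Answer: D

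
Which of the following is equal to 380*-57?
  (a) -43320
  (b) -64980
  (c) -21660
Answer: c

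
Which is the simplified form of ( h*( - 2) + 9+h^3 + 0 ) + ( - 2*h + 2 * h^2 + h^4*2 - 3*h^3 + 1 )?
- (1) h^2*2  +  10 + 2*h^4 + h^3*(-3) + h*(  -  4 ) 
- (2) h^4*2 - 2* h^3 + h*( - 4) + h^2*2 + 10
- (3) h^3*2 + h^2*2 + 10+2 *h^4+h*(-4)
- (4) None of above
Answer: 2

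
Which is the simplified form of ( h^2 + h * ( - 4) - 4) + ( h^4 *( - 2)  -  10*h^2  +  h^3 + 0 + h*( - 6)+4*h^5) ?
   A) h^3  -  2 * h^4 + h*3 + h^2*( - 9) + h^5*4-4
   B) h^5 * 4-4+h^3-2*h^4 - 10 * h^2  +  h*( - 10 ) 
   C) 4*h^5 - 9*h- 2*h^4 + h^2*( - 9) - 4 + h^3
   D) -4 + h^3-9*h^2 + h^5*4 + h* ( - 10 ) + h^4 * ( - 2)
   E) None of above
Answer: D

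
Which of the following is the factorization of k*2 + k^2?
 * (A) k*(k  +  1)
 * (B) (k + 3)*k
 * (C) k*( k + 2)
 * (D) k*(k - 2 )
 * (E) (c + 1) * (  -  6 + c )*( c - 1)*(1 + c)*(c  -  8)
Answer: C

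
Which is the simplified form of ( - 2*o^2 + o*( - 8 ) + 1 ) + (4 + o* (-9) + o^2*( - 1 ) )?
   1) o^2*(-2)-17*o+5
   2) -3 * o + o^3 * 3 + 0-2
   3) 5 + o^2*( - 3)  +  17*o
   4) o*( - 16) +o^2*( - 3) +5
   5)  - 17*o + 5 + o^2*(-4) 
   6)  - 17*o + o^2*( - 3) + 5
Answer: 6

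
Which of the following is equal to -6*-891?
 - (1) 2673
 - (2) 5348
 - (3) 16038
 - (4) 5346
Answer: 4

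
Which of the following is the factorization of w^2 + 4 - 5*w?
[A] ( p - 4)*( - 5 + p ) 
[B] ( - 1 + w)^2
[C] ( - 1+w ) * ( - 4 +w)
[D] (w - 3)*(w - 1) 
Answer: C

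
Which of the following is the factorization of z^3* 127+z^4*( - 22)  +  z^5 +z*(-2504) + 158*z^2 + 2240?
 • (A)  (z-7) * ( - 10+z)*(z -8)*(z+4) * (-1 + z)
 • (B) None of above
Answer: A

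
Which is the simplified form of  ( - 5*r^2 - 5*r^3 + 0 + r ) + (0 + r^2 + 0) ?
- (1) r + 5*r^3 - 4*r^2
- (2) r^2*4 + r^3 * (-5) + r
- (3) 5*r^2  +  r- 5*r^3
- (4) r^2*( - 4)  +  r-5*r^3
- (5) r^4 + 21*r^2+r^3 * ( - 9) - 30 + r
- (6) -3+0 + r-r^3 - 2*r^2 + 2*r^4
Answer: 4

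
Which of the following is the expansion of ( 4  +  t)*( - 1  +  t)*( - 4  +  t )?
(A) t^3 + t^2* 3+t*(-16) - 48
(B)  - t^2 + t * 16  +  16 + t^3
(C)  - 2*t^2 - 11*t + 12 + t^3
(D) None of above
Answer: D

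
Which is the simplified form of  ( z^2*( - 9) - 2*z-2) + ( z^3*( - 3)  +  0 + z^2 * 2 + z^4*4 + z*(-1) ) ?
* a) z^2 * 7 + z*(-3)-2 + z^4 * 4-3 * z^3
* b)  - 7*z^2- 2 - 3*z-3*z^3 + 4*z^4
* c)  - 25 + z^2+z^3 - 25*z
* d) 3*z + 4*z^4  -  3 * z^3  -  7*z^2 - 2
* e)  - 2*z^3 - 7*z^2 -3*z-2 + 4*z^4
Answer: b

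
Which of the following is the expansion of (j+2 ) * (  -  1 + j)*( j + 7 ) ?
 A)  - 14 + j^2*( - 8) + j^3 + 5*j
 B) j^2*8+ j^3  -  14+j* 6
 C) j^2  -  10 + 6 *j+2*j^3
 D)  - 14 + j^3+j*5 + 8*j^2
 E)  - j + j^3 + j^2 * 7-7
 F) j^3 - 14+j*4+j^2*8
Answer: D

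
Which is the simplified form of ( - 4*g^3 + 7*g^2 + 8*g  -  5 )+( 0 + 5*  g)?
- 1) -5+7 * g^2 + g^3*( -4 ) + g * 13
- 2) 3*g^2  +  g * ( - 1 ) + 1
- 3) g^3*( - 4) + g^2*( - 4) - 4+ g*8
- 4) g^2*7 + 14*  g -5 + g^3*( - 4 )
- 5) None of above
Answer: 1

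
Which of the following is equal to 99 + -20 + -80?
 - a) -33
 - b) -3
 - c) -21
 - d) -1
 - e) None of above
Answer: d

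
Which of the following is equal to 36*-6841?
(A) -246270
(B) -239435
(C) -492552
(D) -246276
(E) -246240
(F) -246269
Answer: D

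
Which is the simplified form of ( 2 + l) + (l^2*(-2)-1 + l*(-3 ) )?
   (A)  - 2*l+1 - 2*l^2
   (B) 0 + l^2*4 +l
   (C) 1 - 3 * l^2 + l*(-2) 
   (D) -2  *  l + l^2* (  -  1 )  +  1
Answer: A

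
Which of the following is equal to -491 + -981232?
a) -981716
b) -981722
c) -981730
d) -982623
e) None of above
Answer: e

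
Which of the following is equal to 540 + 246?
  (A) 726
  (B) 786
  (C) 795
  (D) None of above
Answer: B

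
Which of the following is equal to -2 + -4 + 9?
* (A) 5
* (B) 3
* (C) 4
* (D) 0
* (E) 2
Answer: B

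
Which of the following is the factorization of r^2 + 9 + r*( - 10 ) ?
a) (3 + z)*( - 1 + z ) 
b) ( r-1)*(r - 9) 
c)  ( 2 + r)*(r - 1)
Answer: b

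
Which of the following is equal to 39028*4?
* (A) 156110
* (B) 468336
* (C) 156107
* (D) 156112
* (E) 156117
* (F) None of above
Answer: D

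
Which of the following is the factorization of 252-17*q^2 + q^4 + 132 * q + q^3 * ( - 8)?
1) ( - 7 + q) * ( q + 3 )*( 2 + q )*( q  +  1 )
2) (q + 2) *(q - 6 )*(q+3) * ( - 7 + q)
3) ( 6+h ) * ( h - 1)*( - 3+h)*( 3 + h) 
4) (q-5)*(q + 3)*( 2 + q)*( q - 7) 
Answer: 2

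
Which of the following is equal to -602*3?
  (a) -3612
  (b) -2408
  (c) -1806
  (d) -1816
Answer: c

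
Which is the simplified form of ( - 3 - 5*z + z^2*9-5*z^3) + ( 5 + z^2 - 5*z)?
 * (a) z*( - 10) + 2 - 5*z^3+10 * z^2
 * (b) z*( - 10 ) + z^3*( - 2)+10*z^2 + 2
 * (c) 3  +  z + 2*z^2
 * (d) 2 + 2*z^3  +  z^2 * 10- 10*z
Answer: a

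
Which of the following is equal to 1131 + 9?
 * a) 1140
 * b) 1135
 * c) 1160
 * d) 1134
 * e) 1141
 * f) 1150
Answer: a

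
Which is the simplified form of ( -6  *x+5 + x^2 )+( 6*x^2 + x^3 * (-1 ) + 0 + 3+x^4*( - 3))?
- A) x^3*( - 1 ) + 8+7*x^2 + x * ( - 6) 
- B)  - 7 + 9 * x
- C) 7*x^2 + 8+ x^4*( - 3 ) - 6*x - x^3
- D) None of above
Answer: C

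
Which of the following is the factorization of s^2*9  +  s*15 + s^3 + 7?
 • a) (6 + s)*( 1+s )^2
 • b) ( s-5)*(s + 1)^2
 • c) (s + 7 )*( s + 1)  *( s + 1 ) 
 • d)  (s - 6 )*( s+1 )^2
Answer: c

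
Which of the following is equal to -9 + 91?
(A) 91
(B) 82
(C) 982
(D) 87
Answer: B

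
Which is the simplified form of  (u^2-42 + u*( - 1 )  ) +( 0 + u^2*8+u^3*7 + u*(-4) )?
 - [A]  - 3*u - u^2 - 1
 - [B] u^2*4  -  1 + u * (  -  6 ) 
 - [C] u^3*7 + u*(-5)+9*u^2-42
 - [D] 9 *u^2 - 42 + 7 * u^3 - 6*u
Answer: C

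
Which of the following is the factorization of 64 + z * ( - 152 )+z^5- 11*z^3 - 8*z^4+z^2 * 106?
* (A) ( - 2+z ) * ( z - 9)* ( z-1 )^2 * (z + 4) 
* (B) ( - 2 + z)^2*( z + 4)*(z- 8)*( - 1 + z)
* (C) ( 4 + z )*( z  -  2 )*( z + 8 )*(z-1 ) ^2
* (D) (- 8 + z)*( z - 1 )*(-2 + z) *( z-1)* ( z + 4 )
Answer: D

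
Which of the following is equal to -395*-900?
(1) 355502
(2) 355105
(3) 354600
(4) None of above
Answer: 4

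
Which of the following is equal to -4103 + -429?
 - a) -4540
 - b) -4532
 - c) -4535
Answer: b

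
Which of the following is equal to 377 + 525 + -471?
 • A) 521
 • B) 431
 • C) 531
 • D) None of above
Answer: B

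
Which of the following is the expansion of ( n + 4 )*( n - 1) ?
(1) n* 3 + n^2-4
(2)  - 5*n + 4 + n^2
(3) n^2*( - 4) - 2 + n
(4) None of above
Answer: 1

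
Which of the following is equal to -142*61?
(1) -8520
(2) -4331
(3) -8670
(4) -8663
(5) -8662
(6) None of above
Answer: 5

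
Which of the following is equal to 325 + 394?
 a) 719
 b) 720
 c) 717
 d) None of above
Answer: a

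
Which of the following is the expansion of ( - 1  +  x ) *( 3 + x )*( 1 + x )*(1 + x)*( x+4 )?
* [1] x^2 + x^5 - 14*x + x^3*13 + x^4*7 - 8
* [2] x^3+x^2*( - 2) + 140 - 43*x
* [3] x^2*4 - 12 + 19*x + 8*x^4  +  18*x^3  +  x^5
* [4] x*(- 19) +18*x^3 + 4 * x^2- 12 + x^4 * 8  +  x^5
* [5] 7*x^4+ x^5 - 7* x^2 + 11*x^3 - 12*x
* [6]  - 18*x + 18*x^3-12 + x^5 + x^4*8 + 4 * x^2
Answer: 4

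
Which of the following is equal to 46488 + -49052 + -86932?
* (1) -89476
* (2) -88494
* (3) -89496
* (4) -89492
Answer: 3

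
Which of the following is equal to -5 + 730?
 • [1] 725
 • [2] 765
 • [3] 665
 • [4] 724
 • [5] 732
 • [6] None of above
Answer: 1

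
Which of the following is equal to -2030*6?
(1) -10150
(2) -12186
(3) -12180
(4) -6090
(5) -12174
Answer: 3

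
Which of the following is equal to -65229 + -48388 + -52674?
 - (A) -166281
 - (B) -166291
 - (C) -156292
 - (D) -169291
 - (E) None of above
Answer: B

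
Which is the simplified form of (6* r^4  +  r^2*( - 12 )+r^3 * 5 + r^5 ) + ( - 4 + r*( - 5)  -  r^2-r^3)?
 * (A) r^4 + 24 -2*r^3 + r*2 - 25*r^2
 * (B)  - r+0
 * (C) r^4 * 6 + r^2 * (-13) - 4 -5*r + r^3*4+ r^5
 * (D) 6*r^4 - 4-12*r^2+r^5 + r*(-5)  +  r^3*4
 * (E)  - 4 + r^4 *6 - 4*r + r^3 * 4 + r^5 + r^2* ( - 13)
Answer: C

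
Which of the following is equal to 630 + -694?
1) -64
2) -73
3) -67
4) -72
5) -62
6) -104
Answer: 1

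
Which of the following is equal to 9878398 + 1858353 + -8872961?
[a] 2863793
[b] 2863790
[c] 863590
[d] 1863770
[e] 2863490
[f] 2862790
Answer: b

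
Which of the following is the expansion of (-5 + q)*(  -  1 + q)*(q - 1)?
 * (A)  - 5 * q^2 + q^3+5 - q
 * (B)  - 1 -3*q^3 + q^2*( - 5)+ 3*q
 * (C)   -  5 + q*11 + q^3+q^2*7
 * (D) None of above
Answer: D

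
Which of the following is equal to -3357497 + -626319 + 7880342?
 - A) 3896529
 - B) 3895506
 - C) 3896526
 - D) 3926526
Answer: C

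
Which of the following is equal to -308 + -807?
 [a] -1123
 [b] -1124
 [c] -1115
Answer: c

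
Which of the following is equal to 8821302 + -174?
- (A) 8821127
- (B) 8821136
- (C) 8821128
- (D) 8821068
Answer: C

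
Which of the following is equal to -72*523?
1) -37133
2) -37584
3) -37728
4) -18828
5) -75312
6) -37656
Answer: 6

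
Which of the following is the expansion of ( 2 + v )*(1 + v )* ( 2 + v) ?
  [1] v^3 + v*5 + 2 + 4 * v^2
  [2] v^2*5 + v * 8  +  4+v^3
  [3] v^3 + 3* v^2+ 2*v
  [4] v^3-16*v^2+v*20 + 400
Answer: 2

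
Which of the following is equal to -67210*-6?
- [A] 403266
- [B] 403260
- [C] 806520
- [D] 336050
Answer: B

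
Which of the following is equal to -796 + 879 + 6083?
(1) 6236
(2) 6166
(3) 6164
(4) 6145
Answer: 2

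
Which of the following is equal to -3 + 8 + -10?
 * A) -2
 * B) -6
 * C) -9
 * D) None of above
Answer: D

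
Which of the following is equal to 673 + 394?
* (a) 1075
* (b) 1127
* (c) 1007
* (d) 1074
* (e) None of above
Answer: e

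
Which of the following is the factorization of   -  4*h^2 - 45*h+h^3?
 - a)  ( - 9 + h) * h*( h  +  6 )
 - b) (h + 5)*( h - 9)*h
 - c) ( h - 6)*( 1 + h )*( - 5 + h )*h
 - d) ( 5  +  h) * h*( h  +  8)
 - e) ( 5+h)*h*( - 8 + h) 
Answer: b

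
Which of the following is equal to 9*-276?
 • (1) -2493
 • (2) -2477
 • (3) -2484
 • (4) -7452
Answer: 3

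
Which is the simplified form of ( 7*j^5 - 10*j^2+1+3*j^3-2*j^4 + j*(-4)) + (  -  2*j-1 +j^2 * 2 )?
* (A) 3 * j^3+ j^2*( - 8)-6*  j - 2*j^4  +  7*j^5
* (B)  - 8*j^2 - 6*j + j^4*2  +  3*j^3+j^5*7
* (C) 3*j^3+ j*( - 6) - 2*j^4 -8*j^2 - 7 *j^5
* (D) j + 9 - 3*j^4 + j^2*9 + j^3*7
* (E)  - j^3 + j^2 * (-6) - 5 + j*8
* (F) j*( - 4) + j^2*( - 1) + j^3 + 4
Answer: A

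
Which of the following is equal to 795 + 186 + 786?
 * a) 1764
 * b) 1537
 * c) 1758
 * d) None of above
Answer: d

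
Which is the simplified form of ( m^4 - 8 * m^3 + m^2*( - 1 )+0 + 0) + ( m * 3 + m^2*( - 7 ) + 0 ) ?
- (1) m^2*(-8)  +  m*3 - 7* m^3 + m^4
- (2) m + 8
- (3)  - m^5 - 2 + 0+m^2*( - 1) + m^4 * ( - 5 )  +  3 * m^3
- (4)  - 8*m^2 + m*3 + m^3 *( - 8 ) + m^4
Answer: 4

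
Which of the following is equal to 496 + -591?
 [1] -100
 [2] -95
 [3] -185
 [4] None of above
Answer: 2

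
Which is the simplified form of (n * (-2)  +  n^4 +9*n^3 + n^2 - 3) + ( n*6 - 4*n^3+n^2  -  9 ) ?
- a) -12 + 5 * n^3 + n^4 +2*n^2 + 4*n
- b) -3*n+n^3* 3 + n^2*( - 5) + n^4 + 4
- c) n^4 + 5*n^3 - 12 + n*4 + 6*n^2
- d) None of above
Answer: a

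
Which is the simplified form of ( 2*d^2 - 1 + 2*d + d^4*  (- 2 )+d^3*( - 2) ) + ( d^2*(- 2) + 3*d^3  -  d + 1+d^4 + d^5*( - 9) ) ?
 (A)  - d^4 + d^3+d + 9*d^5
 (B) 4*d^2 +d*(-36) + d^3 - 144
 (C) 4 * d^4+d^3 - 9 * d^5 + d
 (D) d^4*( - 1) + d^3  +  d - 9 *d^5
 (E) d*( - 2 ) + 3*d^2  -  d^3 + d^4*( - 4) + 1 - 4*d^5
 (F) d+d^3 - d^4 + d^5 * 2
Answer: D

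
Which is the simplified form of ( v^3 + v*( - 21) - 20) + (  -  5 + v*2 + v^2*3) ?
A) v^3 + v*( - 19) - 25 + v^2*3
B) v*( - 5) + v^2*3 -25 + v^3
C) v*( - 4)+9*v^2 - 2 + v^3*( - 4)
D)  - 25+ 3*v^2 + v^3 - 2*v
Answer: A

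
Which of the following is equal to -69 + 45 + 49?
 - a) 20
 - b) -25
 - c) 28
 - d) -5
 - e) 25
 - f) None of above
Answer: e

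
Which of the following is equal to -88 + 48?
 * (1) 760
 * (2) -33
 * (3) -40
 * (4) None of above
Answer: 3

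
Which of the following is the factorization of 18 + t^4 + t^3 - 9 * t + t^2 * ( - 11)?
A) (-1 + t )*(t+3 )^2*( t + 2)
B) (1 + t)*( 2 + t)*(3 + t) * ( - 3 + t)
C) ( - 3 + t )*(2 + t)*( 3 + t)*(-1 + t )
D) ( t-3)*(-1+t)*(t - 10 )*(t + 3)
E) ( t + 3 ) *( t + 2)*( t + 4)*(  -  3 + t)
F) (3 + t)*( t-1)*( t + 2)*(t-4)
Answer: C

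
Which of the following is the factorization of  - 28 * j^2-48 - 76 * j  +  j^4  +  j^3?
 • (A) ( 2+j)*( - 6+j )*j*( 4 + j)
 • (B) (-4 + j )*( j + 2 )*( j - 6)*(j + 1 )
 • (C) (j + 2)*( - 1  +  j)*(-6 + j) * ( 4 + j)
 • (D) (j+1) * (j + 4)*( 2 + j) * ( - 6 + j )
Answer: D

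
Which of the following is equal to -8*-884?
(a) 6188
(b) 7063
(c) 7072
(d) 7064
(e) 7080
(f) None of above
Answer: c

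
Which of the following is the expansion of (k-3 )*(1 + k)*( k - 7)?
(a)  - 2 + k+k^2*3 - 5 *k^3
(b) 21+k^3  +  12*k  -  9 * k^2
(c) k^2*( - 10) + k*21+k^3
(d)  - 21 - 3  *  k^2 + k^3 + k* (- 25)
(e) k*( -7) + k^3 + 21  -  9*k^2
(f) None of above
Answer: f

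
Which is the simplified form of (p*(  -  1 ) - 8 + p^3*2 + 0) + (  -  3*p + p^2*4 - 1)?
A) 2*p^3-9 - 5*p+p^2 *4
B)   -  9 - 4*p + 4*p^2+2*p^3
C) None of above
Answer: B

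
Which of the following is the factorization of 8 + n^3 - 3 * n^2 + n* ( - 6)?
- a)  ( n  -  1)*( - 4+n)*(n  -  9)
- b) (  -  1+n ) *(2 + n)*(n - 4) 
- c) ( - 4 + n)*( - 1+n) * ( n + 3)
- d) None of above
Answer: b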